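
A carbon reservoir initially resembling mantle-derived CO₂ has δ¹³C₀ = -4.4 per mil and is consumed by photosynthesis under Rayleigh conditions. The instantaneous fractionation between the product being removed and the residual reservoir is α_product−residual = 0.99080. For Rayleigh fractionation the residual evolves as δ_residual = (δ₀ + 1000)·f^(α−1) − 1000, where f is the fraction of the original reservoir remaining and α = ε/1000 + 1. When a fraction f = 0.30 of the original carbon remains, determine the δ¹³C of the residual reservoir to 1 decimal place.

Rayleigh residual: δ_res = (δ₀ + 1000)·f^(α−1) − 1000
α − 1 = -0.00920
f^(α−1) = 0.30^(-0.00920) = 1.011138
δ_res = (-4.4 + 1000) × 1.011138 − 1000 = 1006.689 − 1000 = 6.69 per mil

6.7 per mil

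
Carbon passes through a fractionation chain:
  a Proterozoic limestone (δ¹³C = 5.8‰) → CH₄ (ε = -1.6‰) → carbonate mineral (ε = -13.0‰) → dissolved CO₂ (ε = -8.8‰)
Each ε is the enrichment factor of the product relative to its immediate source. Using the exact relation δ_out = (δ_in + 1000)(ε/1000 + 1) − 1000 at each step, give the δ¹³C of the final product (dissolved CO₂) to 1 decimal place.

step 1: δ = (5.80 + 1000)·(-1.6/1000 + 1) − 1000 = 4.19‰
step 2: δ = (4.19 + 1000)·(-13.0/1000 + 1) − 1000 = -8.86‰
step 3: δ = (-8.86 + 1000)·(-8.8/1000 + 1) − 1000 = -17.59‰

-17.6‰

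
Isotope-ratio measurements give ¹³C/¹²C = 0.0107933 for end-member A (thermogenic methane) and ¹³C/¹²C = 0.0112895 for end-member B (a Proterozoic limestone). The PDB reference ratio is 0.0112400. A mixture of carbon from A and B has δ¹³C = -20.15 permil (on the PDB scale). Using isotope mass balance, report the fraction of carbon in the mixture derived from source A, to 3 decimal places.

0.556

δ_A = (0.0107933/0.0112400 − 1)×1000 = (0.960258 − 1)×1000 = -39.742 permil
δ_B = (0.0112895/0.0112400 − 1)×1000 = (1.004404 − 1)×1000 = 4.404 permil
f_A = (δ_mix − δ_B)/(δ_A − δ_B) = (-20.15 − (4.404))/(-39.742 − (4.404))
f_A = -24.554 / -44.146 = 0.5562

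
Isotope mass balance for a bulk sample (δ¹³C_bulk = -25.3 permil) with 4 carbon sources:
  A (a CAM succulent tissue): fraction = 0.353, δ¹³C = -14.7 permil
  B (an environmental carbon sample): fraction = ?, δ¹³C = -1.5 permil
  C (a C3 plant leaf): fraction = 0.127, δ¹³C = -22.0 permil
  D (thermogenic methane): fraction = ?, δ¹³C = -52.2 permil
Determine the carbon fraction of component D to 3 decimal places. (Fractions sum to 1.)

0.326

Let f_D and f_B be the unknown fractions; fractions sum to 1 so f_D + f_B = 0.520.
Mass balance: Σ fᵢ·δᵢ = δ_bulk ⇒ f_D·(-52.2) + f_B·(-1.5) = -25.3 − (-7.983) = -17.317
Substitute f_B = 0.520 − f_D:
f_D·(-52.2 − -1.5) = -17.317 − 0.520×(-1.5) = -16.537
f_D = -16.537 / -50.7 = 0.3262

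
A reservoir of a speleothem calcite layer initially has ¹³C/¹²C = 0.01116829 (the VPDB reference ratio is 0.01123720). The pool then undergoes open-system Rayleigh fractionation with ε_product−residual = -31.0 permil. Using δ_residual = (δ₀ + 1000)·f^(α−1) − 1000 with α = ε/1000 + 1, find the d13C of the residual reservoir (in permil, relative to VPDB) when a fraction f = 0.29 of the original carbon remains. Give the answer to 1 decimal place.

δ₀ = (0.01116829/0.01123720 − 1)×1000 = (0.993868 − 1)×1000 = -6.132 permil
α − 1 = ε/1000 = -0.0310
f^(α−1) = 0.29^(-0.0310) = 1.039120
δ_res = (-6.132 + 1000) × 1.039120 − 1000 = 1032.748 − 1000 = 32.75 permil

32.7 permil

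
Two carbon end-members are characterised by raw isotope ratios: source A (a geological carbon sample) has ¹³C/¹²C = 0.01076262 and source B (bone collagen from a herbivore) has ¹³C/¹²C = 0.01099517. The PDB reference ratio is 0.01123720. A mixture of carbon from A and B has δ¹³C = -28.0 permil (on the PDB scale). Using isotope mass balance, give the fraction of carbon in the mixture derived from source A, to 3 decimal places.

0.312

δ_A = (0.01076262/0.01123720 − 1)×1000 = (0.957767 − 1)×1000 = -42.233 permil
δ_B = (0.01099517/0.01123720 − 1)×1000 = (0.978462 − 1)×1000 = -21.538 permil
f_A = (δ_mix − δ_B)/(δ_A − δ_B) = (-28.0 − (-21.538))/(-42.233 − (-21.538))
f_A = -6.462 / -20.695 = 0.3122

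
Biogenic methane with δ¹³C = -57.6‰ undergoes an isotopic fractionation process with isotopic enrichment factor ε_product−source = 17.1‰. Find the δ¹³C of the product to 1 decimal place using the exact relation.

-41.5‰

To first order, δ_product ≈ δ_source + ε = -40.5‰.
Exactly, δ_product = (δ_source + 1000)·(ε/1000 + 1) − 1000.
δ_product = (-57.6 + 1000) × (17.1/1000 + 1) − 1000
δ_product = -41.48‰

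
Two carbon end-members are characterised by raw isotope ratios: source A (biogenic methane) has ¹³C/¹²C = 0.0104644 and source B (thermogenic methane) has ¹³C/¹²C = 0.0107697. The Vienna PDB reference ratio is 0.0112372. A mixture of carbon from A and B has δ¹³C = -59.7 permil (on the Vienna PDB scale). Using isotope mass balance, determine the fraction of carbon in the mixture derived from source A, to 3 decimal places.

δ_A = (0.0104644/0.0112372 − 1)×1000 = (0.931228 − 1)×1000 = -68.772 permil
δ_B = (0.0107697/0.0112372 − 1)×1000 = (0.958397 − 1)×1000 = -41.603 permil
f_A = (δ_mix − δ_B)/(δ_A − δ_B) = (-59.7 − (-41.603))/(-68.772 − (-41.603))
f_A = -18.097 / -27.169 = 0.6661

0.666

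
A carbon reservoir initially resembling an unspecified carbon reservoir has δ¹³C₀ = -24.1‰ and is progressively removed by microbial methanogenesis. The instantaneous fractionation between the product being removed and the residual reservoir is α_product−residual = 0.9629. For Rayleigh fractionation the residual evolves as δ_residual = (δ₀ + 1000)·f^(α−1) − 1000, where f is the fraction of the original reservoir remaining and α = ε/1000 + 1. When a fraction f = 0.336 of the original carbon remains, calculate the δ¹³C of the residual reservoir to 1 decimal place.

Rayleigh residual: δ_res = (δ₀ + 1000)·f^(α−1) − 1000
α − 1 = -0.03710
f^(α−1) = 0.336^(-0.03710) = 1.041293
δ_res = (-24.1 + 1000) × 1.041293 − 1000 = 1016.198 − 1000 = 16.20‰

16.2‰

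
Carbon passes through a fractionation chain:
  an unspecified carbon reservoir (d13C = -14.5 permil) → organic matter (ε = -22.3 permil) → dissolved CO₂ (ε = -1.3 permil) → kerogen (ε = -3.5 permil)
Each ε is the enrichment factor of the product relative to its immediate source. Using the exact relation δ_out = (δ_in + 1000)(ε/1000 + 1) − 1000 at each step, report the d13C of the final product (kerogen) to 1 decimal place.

step 1: δ = (-14.50 + 1000)·(-22.3/1000 + 1) − 1000 = -36.48 permil
step 2: δ = (-36.48 + 1000)·(-1.3/1000 + 1) − 1000 = -37.73 permil
step 3: δ = (-37.73 + 1000)·(-3.5/1000 + 1) − 1000 = -41.10 permil

-41.1 permil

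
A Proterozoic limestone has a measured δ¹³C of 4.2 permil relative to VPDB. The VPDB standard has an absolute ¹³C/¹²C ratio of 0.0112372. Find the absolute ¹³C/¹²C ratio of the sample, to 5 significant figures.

0.011284

R_sample = R_standard × (δ¹³C/1000 + 1)
R_sample = 0.0112372 × (4.2/1000 + 1) = 0.0112372 × 1.004200
R_sample = 0.0112844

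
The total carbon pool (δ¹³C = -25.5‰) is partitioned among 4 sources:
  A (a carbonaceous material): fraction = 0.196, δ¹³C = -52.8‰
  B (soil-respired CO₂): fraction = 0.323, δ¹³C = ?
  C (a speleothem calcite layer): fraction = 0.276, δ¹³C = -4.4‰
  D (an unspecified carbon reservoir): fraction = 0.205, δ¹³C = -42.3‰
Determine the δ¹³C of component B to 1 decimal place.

Isotope mass balance: δ_bulk = Σ fᵢ·δᵢ.
-25.5 = 0.196×(-52.8) + 0.323×δ_B + 0.276×(-4.4) + 0.205×(-42.3)
0.323·δ_B = -25.5 − (-20.235) = -5.265
δ_B = -5.265 / 0.323 = -16.30‰

-16.3‰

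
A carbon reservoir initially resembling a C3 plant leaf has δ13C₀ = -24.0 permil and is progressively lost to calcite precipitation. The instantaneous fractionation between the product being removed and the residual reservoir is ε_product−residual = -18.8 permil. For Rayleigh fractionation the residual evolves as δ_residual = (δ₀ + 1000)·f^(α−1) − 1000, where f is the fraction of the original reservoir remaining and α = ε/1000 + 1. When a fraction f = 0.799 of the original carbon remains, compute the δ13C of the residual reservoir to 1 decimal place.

Rayleigh residual: δ_res = (δ₀ + 1000)·f^(α−1) − 1000
α = ε/1000 + 1 = 0.98120, so α − 1 = -0.01880
f^(α−1) = 0.799^(-0.01880) = 1.004228
δ_res = (-24.0 + 1000) × 1.004228 − 1000 = 980.126 − 1000 = -19.87 permil

-19.9 permil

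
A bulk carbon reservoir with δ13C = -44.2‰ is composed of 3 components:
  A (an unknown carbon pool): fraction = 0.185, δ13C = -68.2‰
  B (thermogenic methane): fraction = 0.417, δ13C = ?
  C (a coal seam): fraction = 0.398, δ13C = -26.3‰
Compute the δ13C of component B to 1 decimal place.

Isotope mass balance: δ_bulk = Σ fᵢ·δᵢ.
-44.2 = 0.185×(-68.2) + 0.417×δ_B + 0.398×(-26.3)
0.417·δ_B = -44.2 − (-23.084) = -21.116
δ_B = -21.116 / 0.417 = -50.64‰

-50.6‰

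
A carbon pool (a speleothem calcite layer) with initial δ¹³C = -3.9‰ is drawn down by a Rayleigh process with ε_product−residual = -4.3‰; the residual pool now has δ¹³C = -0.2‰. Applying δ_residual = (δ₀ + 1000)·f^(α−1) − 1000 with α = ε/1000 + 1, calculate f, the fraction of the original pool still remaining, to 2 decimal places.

α − 1 = ε/1000 = -0.0043
(δ_res + 1000)/(δ₀ + 1000) = (-0.2 + 1000)/(-3.9 + 1000) = 999.8/996.1 = 1.003714
f = 1.003714^(1/-0.0043) = exp(ln(1.003714)/-0.0043) = exp(0.00371/-0.0043)
f = exp(-0.8622) = 0.4222

0.42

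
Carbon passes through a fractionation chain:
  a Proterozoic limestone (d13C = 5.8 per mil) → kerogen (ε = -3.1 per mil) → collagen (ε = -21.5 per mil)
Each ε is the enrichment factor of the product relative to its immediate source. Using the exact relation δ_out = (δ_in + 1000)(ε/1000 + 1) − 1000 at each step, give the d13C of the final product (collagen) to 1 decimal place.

step 1: δ = (5.80 + 1000)·(-3.1/1000 + 1) − 1000 = 2.68 per mil
step 2: δ = (2.68 + 1000)·(-21.5/1000 + 1) − 1000 = -18.88 per mil

-18.9 per mil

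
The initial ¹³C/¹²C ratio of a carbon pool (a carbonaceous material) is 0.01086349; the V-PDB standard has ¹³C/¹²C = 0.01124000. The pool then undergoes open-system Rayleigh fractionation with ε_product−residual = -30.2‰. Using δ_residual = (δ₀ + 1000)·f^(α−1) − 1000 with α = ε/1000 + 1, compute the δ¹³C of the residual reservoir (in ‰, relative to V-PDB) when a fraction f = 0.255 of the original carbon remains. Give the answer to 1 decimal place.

δ₀ = (0.01086349/0.01124000 − 1)×1000 = (0.966503 − 1)×1000 = -33.497‰
α − 1 = ε/1000 = -0.0302
f^(α−1) = 0.255^(-0.0302) = 1.042131
δ_res = (-33.497 + 1000) × 1.042131 − 1000 = 1007.223 − 1000 = 7.22‰

7.2‰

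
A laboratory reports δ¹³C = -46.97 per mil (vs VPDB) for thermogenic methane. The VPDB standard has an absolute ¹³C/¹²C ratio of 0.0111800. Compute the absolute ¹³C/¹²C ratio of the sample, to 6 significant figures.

R_sample = R_standard × (δ¹³C/1000 + 1)
R_sample = 0.0111800 × (-46.97/1000 + 1) = 0.0111800 × 0.953030
R_sample = 0.0106549

0.0106549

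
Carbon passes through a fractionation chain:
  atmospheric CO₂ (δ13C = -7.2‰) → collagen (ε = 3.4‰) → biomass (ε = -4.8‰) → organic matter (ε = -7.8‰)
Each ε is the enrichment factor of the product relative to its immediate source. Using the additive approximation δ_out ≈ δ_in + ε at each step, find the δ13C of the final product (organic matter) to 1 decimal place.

step 1: δ ≈ -7.2 + (3.4) = -3.8‰
step 2: δ ≈ -3.8 + (-4.8) = -8.6‰
step 3: δ ≈ -8.6 + (-7.8) = -16.4‰

-16.4‰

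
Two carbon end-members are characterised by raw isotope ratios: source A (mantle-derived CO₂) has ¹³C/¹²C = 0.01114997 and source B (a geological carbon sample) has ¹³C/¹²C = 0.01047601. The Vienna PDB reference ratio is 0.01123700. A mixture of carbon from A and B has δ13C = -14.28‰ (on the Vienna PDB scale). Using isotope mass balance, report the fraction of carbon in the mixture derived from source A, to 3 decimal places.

0.891

δ_A = (0.01114997/0.01123700 − 1)×1000 = (0.992255 − 1)×1000 = -7.745‰
δ_B = (0.01047601/0.01123700 − 1)×1000 = (0.932278 − 1)×1000 = -67.722‰
f_A = (δ_mix − δ_B)/(δ_A − δ_B) = (-14.28 − (-67.722))/(-7.745 − (-67.722))
f_A = 53.442 / 59.977 = 0.8910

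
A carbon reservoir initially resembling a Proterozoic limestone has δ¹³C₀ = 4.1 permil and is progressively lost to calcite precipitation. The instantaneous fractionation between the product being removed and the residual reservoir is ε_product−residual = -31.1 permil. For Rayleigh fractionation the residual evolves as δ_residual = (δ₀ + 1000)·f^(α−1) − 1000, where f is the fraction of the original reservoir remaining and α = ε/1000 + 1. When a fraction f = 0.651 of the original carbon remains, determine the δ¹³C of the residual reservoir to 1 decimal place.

Rayleigh residual: δ_res = (δ₀ + 1000)·f^(α−1) − 1000
α = ε/1000 + 1 = 0.96890, so α − 1 = -0.03110
f^(α−1) = 0.651^(-0.03110) = 1.013439
δ_res = (4.1 + 1000) × 1.013439 − 1000 = 1017.594 − 1000 = 17.59 permil

17.6 permil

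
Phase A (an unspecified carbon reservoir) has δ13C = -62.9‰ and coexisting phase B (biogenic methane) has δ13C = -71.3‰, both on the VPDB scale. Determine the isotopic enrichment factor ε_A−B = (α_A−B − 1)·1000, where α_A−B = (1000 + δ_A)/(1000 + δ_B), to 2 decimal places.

α_A−B = (1000 + -62.9) / (1000 + -71.3) = 937.1 / 928.7 = 1.009045
ε_A−B = (1.009045 − 1) × 1000 = 9.045‰
(The approximation ε ≈ δ_A − δ_B would give 8.4‰.)

9.04‰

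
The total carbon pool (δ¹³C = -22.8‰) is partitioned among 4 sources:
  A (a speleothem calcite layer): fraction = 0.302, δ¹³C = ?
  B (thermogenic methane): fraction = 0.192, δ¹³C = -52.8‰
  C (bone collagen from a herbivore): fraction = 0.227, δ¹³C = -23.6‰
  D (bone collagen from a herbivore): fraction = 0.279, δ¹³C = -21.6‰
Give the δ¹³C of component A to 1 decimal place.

-4.2‰

Isotope mass balance: δ_bulk = Σ fᵢ·δᵢ.
-22.8 = 0.302×δ_A + 0.192×(-52.8) + 0.227×(-23.6) + 0.279×(-21.6)
0.302·δ_A = -22.8 − (-21.521) = -1.279
δ_A = -1.279 / 0.302 = -4.23‰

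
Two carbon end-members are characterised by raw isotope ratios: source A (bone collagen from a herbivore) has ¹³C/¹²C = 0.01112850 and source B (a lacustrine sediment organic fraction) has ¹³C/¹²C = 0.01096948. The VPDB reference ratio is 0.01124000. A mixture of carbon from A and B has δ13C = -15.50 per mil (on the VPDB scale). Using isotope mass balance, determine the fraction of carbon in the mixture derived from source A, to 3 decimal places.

δ_A = (0.01112850/0.01124000 − 1)×1000 = (0.990080 − 1)×1000 = -9.920 per mil
δ_B = (0.01096948/0.01124000 − 1)×1000 = (0.975932 − 1)×1000 = -24.068 per mil
f_A = (δ_mix − δ_B)/(δ_A − δ_B) = (-15.50 − (-24.068))/(-9.920 − (-24.068))
f_A = 8.568 / 14.148 = 0.6056

0.606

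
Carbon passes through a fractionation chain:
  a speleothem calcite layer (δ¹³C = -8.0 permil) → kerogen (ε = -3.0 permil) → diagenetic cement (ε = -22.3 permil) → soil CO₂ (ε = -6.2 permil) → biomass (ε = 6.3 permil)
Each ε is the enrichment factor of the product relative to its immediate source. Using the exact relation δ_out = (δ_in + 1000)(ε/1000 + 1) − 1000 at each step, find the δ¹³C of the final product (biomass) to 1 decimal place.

step 1: δ = (-8.00 + 1000)·(-3.0/1000 + 1) − 1000 = -10.98 permil
step 2: δ = (-10.98 + 1000)·(-22.3/1000 + 1) − 1000 = -33.03 permil
step 3: δ = (-33.03 + 1000)·(-6.2/1000 + 1) − 1000 = -39.03 permil
step 4: δ = (-39.03 + 1000)·(6.3/1000 + 1) − 1000 = -32.97 permil

-33.0 permil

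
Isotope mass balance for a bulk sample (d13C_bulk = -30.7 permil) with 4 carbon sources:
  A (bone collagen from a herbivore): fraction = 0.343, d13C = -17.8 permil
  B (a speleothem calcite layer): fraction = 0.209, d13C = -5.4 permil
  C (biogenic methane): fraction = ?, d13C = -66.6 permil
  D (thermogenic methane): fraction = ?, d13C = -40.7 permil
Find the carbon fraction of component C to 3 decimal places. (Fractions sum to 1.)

Let f_C and f_D be the unknown fractions; fractions sum to 1 so f_C + f_D = 0.448.
Mass balance: Σ fᵢ·δᵢ = δ_bulk ⇒ f_C·(-66.6) + f_D·(-40.7) = -30.7 − (-7.234) = -23.466
Substitute f_D = 0.448 − f_C:
f_C·(-66.6 − -40.7) = -23.466 − 0.448×(-40.7) = -5.232
f_C = -5.232 / -25.9 = 0.2020

0.202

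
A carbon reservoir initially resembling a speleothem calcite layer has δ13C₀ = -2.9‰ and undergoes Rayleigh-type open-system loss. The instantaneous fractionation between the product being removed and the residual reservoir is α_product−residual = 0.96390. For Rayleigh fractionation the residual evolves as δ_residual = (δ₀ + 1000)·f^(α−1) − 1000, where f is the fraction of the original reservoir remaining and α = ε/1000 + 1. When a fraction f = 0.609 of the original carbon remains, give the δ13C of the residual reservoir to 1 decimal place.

15.1‰

Rayleigh residual: δ_res = (δ₀ + 1000)·f^(α−1) − 1000
α − 1 = -0.03610
f^(α−1) = 0.609^(-0.03610) = 1.018065
δ_res = (-2.9 + 1000) × 1.018065 − 1000 = 1015.112 − 1000 = 15.11‰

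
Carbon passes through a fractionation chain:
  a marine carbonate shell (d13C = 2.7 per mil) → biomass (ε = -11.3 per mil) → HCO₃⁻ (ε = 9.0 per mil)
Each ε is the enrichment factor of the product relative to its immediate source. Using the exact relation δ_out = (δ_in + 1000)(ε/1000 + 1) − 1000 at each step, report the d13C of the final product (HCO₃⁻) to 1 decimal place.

0.3 per mil

step 1: δ = (2.70 + 1000)·(-11.3/1000 + 1) − 1000 = -8.63 per mil
step 2: δ = (-8.63 + 1000)·(9.0/1000 + 1) − 1000 = 0.29 per mil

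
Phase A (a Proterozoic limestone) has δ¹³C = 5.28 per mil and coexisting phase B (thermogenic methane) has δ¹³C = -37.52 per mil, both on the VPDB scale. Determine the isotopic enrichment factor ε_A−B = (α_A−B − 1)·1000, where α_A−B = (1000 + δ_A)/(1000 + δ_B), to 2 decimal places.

α_A−B = (1000 + 5.28) / (1000 + -37.52) = 1005.28 / 962.48 = 1.044468
ε_A−B = (1.044468 − 1) × 1000 = 44.468 per mil
(The approximation ε ≈ δ_A − δ_B would give 42.80 per mil.)

44.47 per mil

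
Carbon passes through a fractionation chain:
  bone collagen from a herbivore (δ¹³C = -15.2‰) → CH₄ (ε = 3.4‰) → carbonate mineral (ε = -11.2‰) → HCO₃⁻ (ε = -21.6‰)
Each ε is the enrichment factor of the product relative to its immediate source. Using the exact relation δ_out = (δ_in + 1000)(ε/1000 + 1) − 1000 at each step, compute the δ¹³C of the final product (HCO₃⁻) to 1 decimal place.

step 1: δ = (-15.20 + 1000)·(3.4/1000 + 1) − 1000 = -11.85‰
step 2: δ = (-11.85 + 1000)·(-11.2/1000 + 1) − 1000 = -22.92‰
step 3: δ = (-22.92 + 1000)·(-21.6/1000 + 1) − 1000 = -44.02‰

-44.0‰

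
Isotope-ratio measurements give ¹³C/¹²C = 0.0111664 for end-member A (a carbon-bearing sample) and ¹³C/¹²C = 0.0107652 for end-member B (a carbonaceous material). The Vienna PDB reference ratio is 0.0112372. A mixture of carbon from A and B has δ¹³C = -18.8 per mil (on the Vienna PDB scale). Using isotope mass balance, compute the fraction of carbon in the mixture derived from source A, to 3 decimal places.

0.650

δ_A = (0.0111664/0.0112372 − 1)×1000 = (0.993699 − 1)×1000 = -6.301 per mil
δ_B = (0.0107652/0.0112372 − 1)×1000 = (0.957997 − 1)×1000 = -42.003 per mil
f_A = (δ_mix − δ_B)/(δ_A − δ_B) = (-18.8 − (-42.003))/(-6.301 − (-42.003))
f_A = 23.203 / 35.703 = 0.6499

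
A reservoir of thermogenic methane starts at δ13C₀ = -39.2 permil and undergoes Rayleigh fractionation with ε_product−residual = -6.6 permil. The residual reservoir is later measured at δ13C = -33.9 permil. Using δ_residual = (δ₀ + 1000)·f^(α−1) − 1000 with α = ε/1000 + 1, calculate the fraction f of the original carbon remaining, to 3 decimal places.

0.435

α − 1 = ε/1000 = -0.0066
(δ_res + 1000)/(δ₀ + 1000) = (-33.9 + 1000)/(-39.2 + 1000) = 966.1/960.8 = 1.005516
f = 1.005516^(1/-0.0066) = exp(ln(1.005516)/-0.0066) = exp(0.00550/-0.0066)
f = exp(-0.8335) = 0.4345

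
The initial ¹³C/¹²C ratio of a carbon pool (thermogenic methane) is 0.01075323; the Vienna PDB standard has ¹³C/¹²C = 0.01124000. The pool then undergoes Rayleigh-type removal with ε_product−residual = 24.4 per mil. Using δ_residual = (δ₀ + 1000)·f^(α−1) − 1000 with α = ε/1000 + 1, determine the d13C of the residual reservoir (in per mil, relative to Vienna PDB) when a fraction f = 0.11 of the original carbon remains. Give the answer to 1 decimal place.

-93.5 per mil

δ₀ = (0.01075323/0.01124000 − 1)×1000 = (0.956693 − 1)×1000 = -43.307 per mil
α − 1 = ε/1000 = 0.0244
f^(α−1) = 0.11^(0.0244) = 0.947567
δ_res = (-43.307 + 1000) × 0.947567 − 1000 = 906.531 − 1000 = -93.47 per mil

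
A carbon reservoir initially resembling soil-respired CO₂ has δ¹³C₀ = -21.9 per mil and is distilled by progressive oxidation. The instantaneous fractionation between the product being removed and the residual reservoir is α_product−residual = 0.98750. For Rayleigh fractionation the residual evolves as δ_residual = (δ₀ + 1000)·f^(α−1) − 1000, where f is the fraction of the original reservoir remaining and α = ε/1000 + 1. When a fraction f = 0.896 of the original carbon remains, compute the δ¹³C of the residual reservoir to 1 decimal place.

-20.6 per mil

Rayleigh residual: δ_res = (δ₀ + 1000)·f^(α−1) − 1000
α − 1 = -0.01250
f^(α−1) = 0.896^(-0.01250) = 1.001374
δ_res = (-21.9 + 1000) × 1.001374 − 1000 = 979.444 − 1000 = -20.56 per mil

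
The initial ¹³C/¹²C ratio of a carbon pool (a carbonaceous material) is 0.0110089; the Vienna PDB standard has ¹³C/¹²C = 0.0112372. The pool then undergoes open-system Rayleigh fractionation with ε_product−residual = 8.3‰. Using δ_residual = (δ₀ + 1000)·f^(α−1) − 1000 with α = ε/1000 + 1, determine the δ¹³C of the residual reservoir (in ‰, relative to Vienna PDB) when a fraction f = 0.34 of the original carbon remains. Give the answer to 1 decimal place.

δ₀ = (0.0110089/0.0112372 − 1)×1000 = (0.979684 − 1)×1000 = -20.316‰
α − 1 = ε/1000 = 0.0083
f^(α−1) = 0.34^(0.0083) = 0.991086
δ_res = (-20.316 + 1000) × 0.991086 − 1000 = 970.951 − 1000 = -29.05‰

-29.0‰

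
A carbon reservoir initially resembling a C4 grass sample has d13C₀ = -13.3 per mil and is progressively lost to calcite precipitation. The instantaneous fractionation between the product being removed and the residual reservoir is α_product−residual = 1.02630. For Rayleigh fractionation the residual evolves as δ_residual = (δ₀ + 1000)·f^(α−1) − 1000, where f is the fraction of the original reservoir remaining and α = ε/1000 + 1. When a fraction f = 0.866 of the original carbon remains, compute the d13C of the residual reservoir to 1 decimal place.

-17.0 per mil

Rayleigh residual: δ_res = (δ₀ + 1000)·f^(α−1) − 1000
α − 1 = 0.02630
f^(α−1) = 0.866^(0.02630) = 0.996223
δ_res = (-13.3 + 1000) × 0.996223 − 1000 = 982.974 − 1000 = -17.03 per mil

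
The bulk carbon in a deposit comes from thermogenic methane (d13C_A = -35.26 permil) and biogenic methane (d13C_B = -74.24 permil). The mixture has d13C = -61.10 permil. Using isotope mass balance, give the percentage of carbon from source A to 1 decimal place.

33.7%

δ_mix = f_A·δ_A + (1 − f_A)·δ_B  ⇒  f_A = (δ_mix − δ_B)/(δ_A − δ_B)
f_A = (-61.10 − (-74.24)) / (-35.26 − (-74.24))
f_A = 13.14 / 38.98 = 0.3371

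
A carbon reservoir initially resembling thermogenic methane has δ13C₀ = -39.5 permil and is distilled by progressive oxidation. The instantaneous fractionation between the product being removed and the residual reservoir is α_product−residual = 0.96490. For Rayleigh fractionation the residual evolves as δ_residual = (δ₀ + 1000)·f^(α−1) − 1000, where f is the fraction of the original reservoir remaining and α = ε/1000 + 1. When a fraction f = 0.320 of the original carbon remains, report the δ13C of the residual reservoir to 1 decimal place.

-0.3 permil

Rayleigh residual: δ_res = (δ₀ + 1000)·f^(α−1) − 1000
α − 1 = -0.03510
f^(α−1) = 0.320^(-0.03510) = 1.040805
δ_res = (-39.5 + 1000) × 1.040805 − 1000 = 999.693 − 1000 = -0.31 permil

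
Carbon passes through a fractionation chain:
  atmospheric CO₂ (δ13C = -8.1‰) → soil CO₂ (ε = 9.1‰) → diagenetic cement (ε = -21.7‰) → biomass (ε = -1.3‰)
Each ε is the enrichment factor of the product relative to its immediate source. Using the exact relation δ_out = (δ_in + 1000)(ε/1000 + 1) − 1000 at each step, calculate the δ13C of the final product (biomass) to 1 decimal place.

-22.1‰

step 1: δ = (-8.10 + 1000)·(9.1/1000 + 1) − 1000 = 0.93‰
step 2: δ = (0.93 + 1000)·(-21.7/1000 + 1) − 1000 = -20.79‰
step 3: δ = (-20.79 + 1000)·(-1.3/1000 + 1) − 1000 = -22.07‰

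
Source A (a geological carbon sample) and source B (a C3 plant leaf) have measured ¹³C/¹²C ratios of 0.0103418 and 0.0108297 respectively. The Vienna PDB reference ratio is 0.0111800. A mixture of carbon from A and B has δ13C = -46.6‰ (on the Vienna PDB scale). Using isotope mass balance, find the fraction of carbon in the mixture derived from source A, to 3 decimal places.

0.350

δ_A = (0.0103418/0.0111800 − 1)×1000 = (0.925027 − 1)×1000 = -74.973‰
δ_B = (0.0108297/0.0111800 − 1)×1000 = (0.968667 − 1)×1000 = -31.333‰
f_A = (δ_mix − δ_B)/(δ_A − δ_B) = (-46.6 − (-31.333))/(-74.973 − (-31.333))
f_A = -15.267 / -43.640 = 0.3498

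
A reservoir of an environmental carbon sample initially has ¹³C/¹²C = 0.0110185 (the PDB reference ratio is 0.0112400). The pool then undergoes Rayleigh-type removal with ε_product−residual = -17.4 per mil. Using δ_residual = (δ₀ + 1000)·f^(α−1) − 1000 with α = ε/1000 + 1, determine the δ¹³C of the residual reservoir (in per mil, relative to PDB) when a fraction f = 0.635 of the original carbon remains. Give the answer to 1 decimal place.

-11.9 per mil

δ₀ = (0.0110185/0.0112400 − 1)×1000 = (0.980294 − 1)×1000 = -19.706 per mil
α − 1 = ε/1000 = -0.0174
f^(α−1) = 0.635^(-0.0174) = 1.007933
δ_res = (-19.706 + 1000) × 1.007933 − 1000 = 988.070 − 1000 = -11.93 per mil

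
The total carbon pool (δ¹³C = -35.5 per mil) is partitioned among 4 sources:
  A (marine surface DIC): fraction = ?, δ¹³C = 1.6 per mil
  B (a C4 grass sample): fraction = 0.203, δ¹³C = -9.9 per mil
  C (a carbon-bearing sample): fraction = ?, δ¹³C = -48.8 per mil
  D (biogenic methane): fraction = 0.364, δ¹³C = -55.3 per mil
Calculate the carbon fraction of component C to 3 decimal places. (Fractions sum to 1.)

0.279

Let f_C and f_A be the unknown fractions; fractions sum to 1 so f_C + f_A = 0.433.
Mass balance: Σ fᵢ·δᵢ = δ_bulk ⇒ f_C·(-48.8) + f_A·(1.6) = -35.5 − (-22.139) = -13.361
Substitute f_A = 0.433 − f_C:
f_C·(-48.8 − 1.6) = -13.361 − 0.433×(1.6) = -14.054
f_C = -14.054 / -50.4 = 0.2788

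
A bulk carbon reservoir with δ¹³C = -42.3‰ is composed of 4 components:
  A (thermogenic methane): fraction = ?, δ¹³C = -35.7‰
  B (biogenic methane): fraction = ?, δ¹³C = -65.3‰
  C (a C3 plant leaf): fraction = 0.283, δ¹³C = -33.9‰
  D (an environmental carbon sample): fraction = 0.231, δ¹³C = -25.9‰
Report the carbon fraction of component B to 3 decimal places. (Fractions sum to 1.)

0.317

Let f_B and f_A be the unknown fractions; fractions sum to 1 so f_B + f_A = 0.486.
Mass balance: Σ fᵢ·δᵢ = δ_bulk ⇒ f_B·(-65.3) + f_A·(-35.7) = -42.3 − (-15.577) = -26.723
Substitute f_A = 0.486 − f_B:
f_B·(-65.3 − -35.7) = -26.723 − 0.486×(-35.7) = -9.373
f_B = -9.373 / -29.6 = 0.3167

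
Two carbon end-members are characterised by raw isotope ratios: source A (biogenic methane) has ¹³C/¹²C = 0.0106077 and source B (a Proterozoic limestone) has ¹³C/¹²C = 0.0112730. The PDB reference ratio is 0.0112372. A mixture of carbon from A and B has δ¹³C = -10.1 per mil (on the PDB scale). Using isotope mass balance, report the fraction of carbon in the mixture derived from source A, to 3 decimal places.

0.224

δ_A = (0.0106077/0.0112372 − 1)×1000 = (0.943981 − 1)×1000 = -56.019 per mil
δ_B = (0.0112730/0.0112372 − 1)×1000 = (1.003186 − 1)×1000 = 3.186 per mil
f_A = (δ_mix − δ_B)/(δ_A − δ_B) = (-10.1 − (3.186))/(-56.019 − (3.186))
f_A = -13.286 / -59.205 = 0.2244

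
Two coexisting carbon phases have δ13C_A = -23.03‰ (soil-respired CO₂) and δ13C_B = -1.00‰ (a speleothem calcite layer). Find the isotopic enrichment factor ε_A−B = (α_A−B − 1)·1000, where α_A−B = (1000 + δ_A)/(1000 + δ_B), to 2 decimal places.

α_A−B = (1000 + -23.03) / (1000 + -1.00) = 976.97 / 999.00 = 0.977948
ε_A−B = (0.977948 − 1) × 1000 = -22.052‰
(The approximation ε ≈ δ_A − δ_B would give -22.03‰.)

-22.05‰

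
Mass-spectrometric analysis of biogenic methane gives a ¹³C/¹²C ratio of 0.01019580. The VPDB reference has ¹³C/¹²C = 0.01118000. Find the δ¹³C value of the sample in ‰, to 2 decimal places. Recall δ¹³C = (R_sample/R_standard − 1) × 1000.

δ¹³C = (R_sample / R_standard − 1) × 1000
R_sample / R_standard = 0.01019580 / 0.01118000 = 0.911968
δ¹³C = (0.911968 − 1) × 1000 = -88.032‰

-88.03‰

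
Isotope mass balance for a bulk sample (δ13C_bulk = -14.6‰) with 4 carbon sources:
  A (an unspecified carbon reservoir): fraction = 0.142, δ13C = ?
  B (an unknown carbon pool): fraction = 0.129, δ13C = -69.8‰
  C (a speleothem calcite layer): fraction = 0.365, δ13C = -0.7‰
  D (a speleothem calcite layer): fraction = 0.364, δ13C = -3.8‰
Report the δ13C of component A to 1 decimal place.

-27.9‰

Isotope mass balance: δ_bulk = Σ fᵢ·δᵢ.
-14.6 = 0.142×δ_A + 0.129×(-69.8) + 0.365×(-0.7) + 0.364×(-3.8)
0.142·δ_A = -14.6 − (-10.643) = -3.957
δ_A = -3.957 / 0.142 = -27.87‰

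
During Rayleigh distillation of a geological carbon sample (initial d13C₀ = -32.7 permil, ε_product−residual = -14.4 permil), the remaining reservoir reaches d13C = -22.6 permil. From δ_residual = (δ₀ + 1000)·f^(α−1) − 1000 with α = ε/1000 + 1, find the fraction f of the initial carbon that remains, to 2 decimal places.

α − 1 = ε/1000 = -0.0144
(δ_res + 1000)/(δ₀ + 1000) = (-22.6 + 1000)/(-32.7 + 1000) = 977.4/967.3 = 1.010441
f = 1.010441^(1/-0.0144) = exp(ln(1.010441)/-0.0144) = exp(0.01039/-0.0144)
f = exp(-0.7213) = 0.4861

0.49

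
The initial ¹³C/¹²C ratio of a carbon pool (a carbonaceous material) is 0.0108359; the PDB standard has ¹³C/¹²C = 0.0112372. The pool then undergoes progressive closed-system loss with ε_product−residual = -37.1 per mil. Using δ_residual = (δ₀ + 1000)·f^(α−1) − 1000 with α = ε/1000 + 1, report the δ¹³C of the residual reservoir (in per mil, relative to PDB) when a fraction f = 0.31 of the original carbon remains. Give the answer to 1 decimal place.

7.1 per mil

δ₀ = (0.0108359/0.0112372 − 1)×1000 = (0.964288 − 1)×1000 = -35.712 per mil
α − 1 = ε/1000 = -0.0371
f^(α−1) = 0.31^(-0.0371) = 1.044409
δ_res = (-35.712 + 1000) × 1.044409 − 1000 = 1007.111 − 1000 = 7.11 per mil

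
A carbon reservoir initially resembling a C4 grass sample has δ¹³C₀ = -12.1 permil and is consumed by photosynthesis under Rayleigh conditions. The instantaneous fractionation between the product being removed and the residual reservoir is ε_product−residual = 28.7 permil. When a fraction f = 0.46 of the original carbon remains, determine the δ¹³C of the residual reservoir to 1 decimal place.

Rayleigh residual: δ_res = (δ₀ + 1000)·f^(α−1) − 1000
α = ε/1000 + 1 = 1.02870, so α − 1 = 0.02870
f^(α−1) = 0.46^(0.02870) = 0.977960
δ_res = (-12.1 + 1000) × 0.977960 − 1000 = 966.127 − 1000 = -33.87 permil

-33.9 permil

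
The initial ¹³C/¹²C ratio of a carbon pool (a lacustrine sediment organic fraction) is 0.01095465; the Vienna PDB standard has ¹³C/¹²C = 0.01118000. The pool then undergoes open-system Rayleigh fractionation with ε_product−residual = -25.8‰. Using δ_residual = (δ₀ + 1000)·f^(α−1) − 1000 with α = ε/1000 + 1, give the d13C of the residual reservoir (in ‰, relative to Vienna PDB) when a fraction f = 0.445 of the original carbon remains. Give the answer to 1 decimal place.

δ₀ = (0.01095465/0.01118000 − 1)×1000 = (0.979843 − 1)×1000 = -20.157‰
α − 1 = ε/1000 = -0.0258
f^(α−1) = 0.445^(-0.0258) = 1.021109
δ_res = (-20.157 + 1000) × 1.021109 − 1000 = 1000.527 − 1000 = 0.53‰

0.5‰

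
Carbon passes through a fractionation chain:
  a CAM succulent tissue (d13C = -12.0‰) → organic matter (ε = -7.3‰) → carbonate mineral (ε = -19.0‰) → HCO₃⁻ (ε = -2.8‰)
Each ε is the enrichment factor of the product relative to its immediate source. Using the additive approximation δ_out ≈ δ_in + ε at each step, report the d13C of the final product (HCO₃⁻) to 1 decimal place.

-41.1‰

step 1: δ ≈ -12.0 + (-7.3) = -19.3‰
step 2: δ ≈ -19.3 + (-19.0) = -38.3‰
step 3: δ ≈ -38.3 + (-2.8) = -41.1‰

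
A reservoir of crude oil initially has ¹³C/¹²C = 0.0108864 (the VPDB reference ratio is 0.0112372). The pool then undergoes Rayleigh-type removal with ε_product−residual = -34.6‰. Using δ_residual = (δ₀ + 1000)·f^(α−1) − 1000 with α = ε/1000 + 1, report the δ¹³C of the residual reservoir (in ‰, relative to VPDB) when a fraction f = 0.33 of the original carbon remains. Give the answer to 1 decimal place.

δ₀ = (0.0108864/0.0112372 − 1)×1000 = (0.968782 − 1)×1000 = -31.218‰
α − 1 = ε/1000 = -0.0346
f^(α−1) = 0.33^(-0.0346) = 1.039105
δ_res = (-31.218 + 1000) × 1.039105 − 1000 = 1006.666 − 1000 = 6.67‰

6.7‰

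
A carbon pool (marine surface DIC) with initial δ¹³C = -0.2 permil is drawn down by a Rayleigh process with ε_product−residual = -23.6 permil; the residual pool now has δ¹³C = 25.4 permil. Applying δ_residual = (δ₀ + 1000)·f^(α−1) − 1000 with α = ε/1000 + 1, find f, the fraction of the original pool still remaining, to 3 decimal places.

α − 1 = ε/1000 = -0.0236
(δ_res + 1000)/(δ₀ + 1000) = (25.4 + 1000)/(-0.2 + 1000) = 1025.4/999.8 = 1.025605
f = 1.025605^(1/-0.0236) = exp(ln(1.025605)/-0.0236) = exp(0.02528/-0.0236)
f = exp(-1.0713) = 0.3426

0.343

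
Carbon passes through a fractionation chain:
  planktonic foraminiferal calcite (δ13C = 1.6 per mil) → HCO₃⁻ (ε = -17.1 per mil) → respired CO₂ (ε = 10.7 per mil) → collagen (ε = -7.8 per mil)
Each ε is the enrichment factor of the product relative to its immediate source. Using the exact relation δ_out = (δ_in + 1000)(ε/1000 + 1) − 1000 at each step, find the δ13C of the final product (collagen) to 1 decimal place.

-12.8 per mil

step 1: δ = (1.60 + 1000)·(-17.1/1000 + 1) − 1000 = -15.53 per mil
step 2: δ = (-15.53 + 1000)·(10.7/1000 + 1) − 1000 = -4.99 per mil
step 3: δ = (-4.99 + 1000)·(-7.8/1000 + 1) − 1000 = -12.75 per mil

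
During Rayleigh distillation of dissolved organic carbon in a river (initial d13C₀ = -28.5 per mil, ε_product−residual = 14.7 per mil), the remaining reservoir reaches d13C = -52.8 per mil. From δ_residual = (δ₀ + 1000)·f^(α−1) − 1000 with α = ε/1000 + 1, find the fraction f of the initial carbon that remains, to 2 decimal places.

α − 1 = ε/1000 = 0.0147
(δ_res + 1000)/(δ₀ + 1000) = (-52.8 + 1000)/(-28.5 + 1000) = 947.2/971.5 = 0.974987
f = 0.974987^(1/0.0147) = exp(ln(0.974987)/0.0147) = exp(-0.02533/0.0147)
f = exp(-1.7232) = 0.1785

0.18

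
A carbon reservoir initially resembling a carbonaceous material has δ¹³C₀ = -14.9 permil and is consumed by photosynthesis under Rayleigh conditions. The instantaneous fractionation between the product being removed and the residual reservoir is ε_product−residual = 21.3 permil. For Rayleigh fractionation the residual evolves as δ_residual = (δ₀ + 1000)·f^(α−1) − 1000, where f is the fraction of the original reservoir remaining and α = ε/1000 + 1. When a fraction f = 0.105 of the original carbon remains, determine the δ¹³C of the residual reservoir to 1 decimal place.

-61.1 permil

Rayleigh residual: δ_res = (δ₀ + 1000)·f^(α−1) − 1000
α = ε/1000 + 1 = 1.02130, so α − 1 = 0.02130
f^(α−1) = 0.105^(0.02130) = 0.953128
δ_res = (-14.9 + 1000) × 0.953128 − 1000 = 938.927 − 1000 = -61.07 permil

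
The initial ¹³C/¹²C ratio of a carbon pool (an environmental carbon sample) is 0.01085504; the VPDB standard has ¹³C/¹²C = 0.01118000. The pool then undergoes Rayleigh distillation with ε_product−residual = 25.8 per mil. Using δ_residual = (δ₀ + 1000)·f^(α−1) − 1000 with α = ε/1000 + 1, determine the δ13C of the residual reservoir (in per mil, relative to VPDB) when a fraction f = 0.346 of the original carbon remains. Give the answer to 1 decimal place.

δ₀ = (0.01085504/0.01118000 − 1)×1000 = (0.970934 − 1)×1000 = -29.066 per mil
α − 1 = ε/1000 = 0.0258
f^(α−1) = 0.346^(0.0258) = 0.972990
δ_res = (-29.066 + 1000) × 0.972990 − 1000 = 944.708 − 1000 = -55.29 per mil

-55.3 per mil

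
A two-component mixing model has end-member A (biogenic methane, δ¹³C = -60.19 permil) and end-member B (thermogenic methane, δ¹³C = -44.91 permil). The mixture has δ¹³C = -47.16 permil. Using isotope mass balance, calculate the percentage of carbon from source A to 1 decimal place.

14.7%

δ_mix = f_A·δ_A + (1 − f_A)·δ_B  ⇒  f_A = (δ_mix − δ_B)/(δ_A − δ_B)
f_A = (-47.16 − (-44.91)) / (-60.19 − (-44.91))
f_A = -2.25 / -15.28 = 0.1473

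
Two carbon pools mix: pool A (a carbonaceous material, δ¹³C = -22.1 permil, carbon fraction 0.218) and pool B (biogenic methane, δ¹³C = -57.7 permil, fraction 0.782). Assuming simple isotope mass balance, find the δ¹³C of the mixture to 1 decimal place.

-49.9 permil

δ_mix = f_A·δ_A + f_B·δ_B
δ_mix = 0.218 × (-22.1) + 0.782 × (-57.7)
δ_mix = -4.82 + -45.12 = -49.94 permil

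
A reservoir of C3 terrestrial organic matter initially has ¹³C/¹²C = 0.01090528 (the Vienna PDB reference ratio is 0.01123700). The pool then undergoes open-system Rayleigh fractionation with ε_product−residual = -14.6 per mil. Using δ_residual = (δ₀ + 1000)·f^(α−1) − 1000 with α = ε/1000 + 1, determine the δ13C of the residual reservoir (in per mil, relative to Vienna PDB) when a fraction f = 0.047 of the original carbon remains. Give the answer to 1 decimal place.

δ₀ = (0.01090528/0.01123700 − 1)×1000 = (0.970480 − 1)×1000 = -29.520 per mil
α − 1 = ε/1000 = -0.0146
f^(α−1) = 0.047^(-0.0146) = 1.045652
δ_res = (-29.520 + 1000) × 1.045652 − 1000 = 1014.784 − 1000 = 14.78 per mil

14.8 per mil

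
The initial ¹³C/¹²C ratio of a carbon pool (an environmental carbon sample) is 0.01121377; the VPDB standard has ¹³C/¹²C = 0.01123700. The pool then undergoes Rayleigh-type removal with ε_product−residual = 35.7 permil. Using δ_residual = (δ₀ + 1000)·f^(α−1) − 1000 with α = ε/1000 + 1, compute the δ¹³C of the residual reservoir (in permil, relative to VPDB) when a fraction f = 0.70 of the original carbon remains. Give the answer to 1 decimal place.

-14.7 permil

δ₀ = (0.01121377/0.01123700 − 1)×1000 = (0.997933 − 1)×1000 = -2.067 permil
α − 1 = ε/1000 = 0.0357
f^(α−1) = 0.70^(0.0357) = 0.987347
δ_res = (-2.067 + 1000) × 0.987347 − 1000 = 985.306 − 1000 = -14.69 permil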